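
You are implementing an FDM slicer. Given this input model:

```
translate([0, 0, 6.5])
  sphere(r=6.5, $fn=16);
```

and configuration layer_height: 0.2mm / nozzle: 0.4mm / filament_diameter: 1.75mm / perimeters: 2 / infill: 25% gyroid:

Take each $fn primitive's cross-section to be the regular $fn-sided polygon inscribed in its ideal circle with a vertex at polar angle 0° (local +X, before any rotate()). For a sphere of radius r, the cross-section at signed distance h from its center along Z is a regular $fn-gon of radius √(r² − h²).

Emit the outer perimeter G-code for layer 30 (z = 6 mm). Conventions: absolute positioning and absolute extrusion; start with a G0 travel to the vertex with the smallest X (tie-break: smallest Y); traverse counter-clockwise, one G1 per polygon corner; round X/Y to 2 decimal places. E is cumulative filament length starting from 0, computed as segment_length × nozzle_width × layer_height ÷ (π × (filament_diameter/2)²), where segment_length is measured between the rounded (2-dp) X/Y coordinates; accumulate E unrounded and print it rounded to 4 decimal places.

At z = 6 mm: the r=6.5 sphere contributes a regular 16-gon of circumradius √(6.5²−0.5²) = 6.481. The outline is a single polygon with 16 vertices. Extrusion per mm of travel: 0.4 × 0.2 / (π × 0.875²) = 0.033260. Accumulating E over each segment gives final E = 1.3457.

G0 X-6.48 Y0.00 Z6.00
G1 X-5.99 Y-2.48 E0.0841
G1 X-4.58 Y-4.58 E0.1682
G1 X-2.48 Y-5.99 E0.2523
G1 X0.00 Y-6.48 E0.3364
G1 X2.48 Y-5.99 E0.4205
G1 X4.58 Y-4.58 E0.5046
G1 X5.99 Y-2.48 E0.5888
G1 X6.48 Y0.00 E0.6728
G1 X5.99 Y2.48 E0.7569
G1 X4.58 Y4.58 E0.8410
G1 X2.48 Y5.99 E0.9252
G1 X0.00 Y6.48 E1.0093
G1 X-2.48 Y5.99 E1.0933
G1 X-4.58 Y4.58 E1.1775
G1 X-5.99 Y2.48 E1.2616
G1 X-6.48 Y0.00 E1.3457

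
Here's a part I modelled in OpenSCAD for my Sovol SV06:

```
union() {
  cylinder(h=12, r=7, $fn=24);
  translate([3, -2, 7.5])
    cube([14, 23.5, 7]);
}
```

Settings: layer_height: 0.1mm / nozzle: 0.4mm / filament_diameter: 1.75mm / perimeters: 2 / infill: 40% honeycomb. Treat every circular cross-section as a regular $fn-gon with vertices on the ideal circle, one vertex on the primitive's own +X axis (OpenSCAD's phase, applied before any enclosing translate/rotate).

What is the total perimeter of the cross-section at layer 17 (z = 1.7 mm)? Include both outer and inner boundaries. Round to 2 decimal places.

At z = 1.7 mm: the cylinder: section is a regular 24-gon, circumradius r=7 (perimeter = 2·24·7.000·sin(180°/24) = 43.86 mm); the cube at (3, -2) is not intersected at this z (z outside [7.5, 14.5]); Combining (union): only the r=7 cylinder is present, so the union is just that shape — boundary = 43.86 mm. Overall, the cross-section is a single solid region. Total boundary length (outer) = 43.86 mm.

43.86 mm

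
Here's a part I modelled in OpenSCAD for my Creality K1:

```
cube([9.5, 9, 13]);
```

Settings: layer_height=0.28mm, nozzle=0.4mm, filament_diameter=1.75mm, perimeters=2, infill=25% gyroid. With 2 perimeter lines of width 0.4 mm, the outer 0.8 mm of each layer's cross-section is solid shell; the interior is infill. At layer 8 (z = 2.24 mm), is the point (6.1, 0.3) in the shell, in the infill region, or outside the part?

shell

At z = 2.24 mm: the cube is present — its section is the full 9.5×9 rectangle. Overall, the cross-section is a single solid region. The nearest boundary edge runs (0.00, 0.00)→(9.50, 0.00); distance from the point to it = 0.30 mm. The point is inside the cross-section, 0.30 mm from the nearest boundary — within the 0.8 mm shell band (2 × 0.4).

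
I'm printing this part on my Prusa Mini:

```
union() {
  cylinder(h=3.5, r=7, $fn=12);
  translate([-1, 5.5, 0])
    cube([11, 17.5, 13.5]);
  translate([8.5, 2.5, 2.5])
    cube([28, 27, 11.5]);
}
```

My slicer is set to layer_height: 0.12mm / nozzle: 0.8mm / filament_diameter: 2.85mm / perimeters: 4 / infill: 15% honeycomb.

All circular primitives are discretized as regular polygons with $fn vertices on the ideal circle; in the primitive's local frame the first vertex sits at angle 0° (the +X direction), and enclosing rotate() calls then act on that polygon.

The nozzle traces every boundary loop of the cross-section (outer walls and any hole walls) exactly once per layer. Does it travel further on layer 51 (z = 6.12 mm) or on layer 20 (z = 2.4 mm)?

layer 51 (z = 6.12 mm)

Layer 51 (z = 6.12): the cylinder is not intersected at this z (z outside [0, 3.5]); the cube at (-1, 5.5) (footprint 11×17.5) is included at this height (perimeter 57.00 mm); the cube at (8.5, 2.5) is present — its section is the full 28×27 rectangle (perimeter 110.00 mm); Merging all regions: the regions partially overlap (shared area 26.25 mm²), so the edge portions inside another operand are dropped and the merged outline is re-measured after clipping — boundary = 129.00 mm. So its perimeter = 129.00 mm. Layer 20 (z = 2.4): the r=7 cylinder gives a regular 12-gon of circumradius 7 (constant along its height) (perimeter = 2·12·7.000·sin(180°/12) = 43.48 mm); the 11×17.5 cube at (-1, 5.5) contributes its full rectangle (perimeter 57.00 mm); the cube at (8.5, 2.5) does not reach this height (z outside [2.5, 14]); Taking the union: the regions partially overlap (shared area 5.13 mm²), so the edge portions inside another operand are dropped and the merged outline is re-measured after clipping — boundary = 88.73 mm. So its perimeter = 88.73 mm. Layer 51 is larger (129.00 vs 88.73 mm).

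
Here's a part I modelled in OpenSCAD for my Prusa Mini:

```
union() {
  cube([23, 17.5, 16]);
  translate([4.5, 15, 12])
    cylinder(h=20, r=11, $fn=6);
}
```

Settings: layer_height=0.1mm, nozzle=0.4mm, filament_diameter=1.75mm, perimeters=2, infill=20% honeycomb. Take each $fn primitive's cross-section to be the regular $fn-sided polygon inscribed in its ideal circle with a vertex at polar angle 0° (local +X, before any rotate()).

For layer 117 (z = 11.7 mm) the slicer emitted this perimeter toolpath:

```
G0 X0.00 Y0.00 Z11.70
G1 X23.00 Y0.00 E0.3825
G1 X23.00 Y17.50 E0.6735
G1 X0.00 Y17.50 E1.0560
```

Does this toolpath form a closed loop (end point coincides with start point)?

Start point (G0): (0.00, 0.00). End point (last G1): the path does not return to the start — open.

no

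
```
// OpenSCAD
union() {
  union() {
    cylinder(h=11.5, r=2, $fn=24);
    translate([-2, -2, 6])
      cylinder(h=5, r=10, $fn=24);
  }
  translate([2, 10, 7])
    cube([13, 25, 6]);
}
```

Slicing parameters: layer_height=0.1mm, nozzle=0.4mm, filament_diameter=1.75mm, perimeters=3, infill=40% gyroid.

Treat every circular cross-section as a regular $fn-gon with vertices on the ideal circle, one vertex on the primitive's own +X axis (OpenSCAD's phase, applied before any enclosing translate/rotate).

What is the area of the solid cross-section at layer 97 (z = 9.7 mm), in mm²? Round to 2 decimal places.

635.58 mm²

At z = 9.7 mm: the r=2 cylinder gives a regular 24-gon of circumradius 2 (constant along its height) (area = (24/2)·2.000²·sin(360°/24) = 12.42 mm²); the r=10 cylinder at (-2, -2) gives a regular 24-gon of circumradius 10 (constant along its height) (area = (24/2)·10.000²·sin(360°/24) = 310.58 mm²); Merging all regions: the r=2 cylinder lies entirely inside the r=10 cylinder at (-2, -2), so the union is just the r=10 cylinder at (-2, -2) — area = 310.58 mm²; the cube at (2, 10) is present — its section is the full 13×25 rectangle (area 325.00 mm²); Combining (union): the 2 present regions are separate (no shared area or edge), so areas and boundary lengths simply add and each stays a separate island — area = 635.58 mm². Overall, the cross-section has 2 separate islands. Net area = 635.58 mm².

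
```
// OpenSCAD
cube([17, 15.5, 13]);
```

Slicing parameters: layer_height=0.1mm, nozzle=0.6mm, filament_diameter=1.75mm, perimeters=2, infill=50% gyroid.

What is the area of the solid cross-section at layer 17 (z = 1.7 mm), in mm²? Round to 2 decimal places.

At z = 1.7 mm: the 17×15.5 cube contributes its full rectangle (area 263.50 mm²). Overall, the cross-section is a single solid region. Net area = 263.50 mm².

263.50 mm²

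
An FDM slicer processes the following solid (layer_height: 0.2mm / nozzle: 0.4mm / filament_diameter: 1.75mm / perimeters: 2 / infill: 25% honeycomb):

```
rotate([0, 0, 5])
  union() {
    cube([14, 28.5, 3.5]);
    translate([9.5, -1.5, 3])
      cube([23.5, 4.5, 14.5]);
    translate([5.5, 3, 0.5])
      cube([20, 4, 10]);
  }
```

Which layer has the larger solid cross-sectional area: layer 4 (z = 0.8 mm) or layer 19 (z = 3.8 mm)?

Layer 4 (z = 0.8): the cube is present — its section is the full 14×28.5 rectangle (area 399.00 mm²); the cube at (9.5, -1.5) is not intersected at this z (z outside [3, 17.5]); the 20×4 cube at (5.5, 3) contributes its full rectangle (area 80.00 mm²); Taking the union: the regions partially overlap — summed areas 479.00 mm² minus the doubly-counted overlap 34.00 mm² gives 445.00 mm² — area = 445.00 mm²; (rotated 5° about Z; rotation is an isometry so areas/perimeters/island counts are preserved). So its area = 445.00 mm². Layer 19 (z = 3.8): the cube does not reach this height (z outside [0, 3.5]); the cube at (9.5, -1.5) (footprint 23.5×4.5) is included at this height (area 105.75 mm²); the 20×4 cube at (5.5, 3) contributes its full rectangle (area 80.00 mm²); Taking the union: the 2 present regions share edge segments without overlapping in area, so areas simply add but the touching pieces fuse into one outline (the shared edge portions become interior and drop out of the boundary) — area = 185.75 mm²; (whole slice rotated 5° about Z — lengths, areas and connectivity unchanged). So its area = 185.75 mm². Layer 4 is larger (445.00 vs 185.75 mm²).

layer 4 (z = 0.8 mm)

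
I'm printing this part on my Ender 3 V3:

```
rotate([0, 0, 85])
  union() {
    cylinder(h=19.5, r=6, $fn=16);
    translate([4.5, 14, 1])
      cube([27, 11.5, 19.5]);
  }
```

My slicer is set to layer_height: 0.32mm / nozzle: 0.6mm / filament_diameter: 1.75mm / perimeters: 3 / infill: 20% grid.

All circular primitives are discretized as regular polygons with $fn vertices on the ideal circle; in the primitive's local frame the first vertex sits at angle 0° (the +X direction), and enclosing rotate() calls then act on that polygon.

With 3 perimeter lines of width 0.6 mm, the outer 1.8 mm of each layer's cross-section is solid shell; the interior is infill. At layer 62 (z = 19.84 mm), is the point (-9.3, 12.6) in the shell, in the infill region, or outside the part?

outside

At z = 19.84 mm: the cylinder does not reach this height (z outside [0, 19.5]); the 27×11.5 cube at (4.5, 14) contributes its full rectangle; Combining (union): only the 27×11.5 cube at (4.5, 14) is present, so the union is just that shape — 1 connected region; (rotated 85° about Z; rotation is an isometry so areas/perimeters/island counts are preserved). Overall, the cross-section is a single solid region. Undo the 85° rotation: the query point maps to (11.742, 10.363) in the un-rotated model frame. The nearest boundary edge runs (4.50, 14.00)→(31.50, 14.00); distance from the point to it = 3.64 mm. The point is not inside any of the regions above, so it lies outside the cross-section (3.64 mm from the nearest boundary).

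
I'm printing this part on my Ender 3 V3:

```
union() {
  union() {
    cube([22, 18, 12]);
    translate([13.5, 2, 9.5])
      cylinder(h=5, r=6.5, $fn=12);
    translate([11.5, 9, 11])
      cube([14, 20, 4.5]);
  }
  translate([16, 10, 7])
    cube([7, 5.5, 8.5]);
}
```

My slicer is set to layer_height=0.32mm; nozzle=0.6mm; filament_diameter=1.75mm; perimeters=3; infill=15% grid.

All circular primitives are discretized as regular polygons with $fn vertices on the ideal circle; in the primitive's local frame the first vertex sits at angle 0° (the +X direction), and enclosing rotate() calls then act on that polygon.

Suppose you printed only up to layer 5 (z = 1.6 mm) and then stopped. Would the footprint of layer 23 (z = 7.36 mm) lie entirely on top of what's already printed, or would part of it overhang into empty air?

part overhangs

Compare the two slices. At z = 1.6: the cube is present — its section is the full 22×18 rectangle (area 396.00 mm²); the cylinder at (13.5, 2) is not intersected at this z (z outside [9.5, 14.5]); the cube at (11.5, 9) is not intersected at this z (z outside [11, 15.5]); Merging all regions: only the 22×18 cube is present, so the union is just that shape — area = 396.00 mm²; the cube at (16, 10) does not reach this height (z outside [7, 15.5]); Taking the union: only that combined region is present, so the union is just that shape — area = 396.00 mm². At z = 7.36: the 22×18 cube contributes its full rectangle (area 396.00 mm²); the cylinder at (13.5, 2) is not intersected at this z (z outside [9.5, 14.5]); the cube at (11.5, 9) does not reach this height (z outside [11, 15.5]); Taking the union: only the 22×18 cube is present, so the union is just that shape — area = 396.00 mm²; the 7×5.5 cube at (16, 10) contributes its full rectangle (area 38.50 mm²); Taking the union: the regions partially overlap — summed areas 434.50 mm² minus the doubly-counted overlap 33.00 mm² gives 401.50 mm² — area = 401.50 mm². Checking containment: at z = 7.36 the cross-section extends beyond the z = 1.6 cross-section by about 5.50 mm².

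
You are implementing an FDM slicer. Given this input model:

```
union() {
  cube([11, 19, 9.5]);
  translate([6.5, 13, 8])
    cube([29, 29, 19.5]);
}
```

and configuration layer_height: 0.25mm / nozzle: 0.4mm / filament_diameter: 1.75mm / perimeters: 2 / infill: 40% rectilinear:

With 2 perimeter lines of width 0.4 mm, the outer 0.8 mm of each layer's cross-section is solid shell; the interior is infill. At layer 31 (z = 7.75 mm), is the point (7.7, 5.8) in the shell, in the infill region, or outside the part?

At z = 7.75 mm: the cube is present — its section is the full 11×19 rectangle; the cube at (6.5, 13) is absent (z outside [8, 27.5]); Merging all regions: only the 11×19 cube is present, so the union is just that shape — 1 connected region. Overall, the cross-section is a single solid region. The nearest boundary edge runs (11.00, 0.00)→(11.00, 19.00); distance from the point to it = 3.30 mm. The point is inside the cross-section and 3.30 mm from the nearest boundary — more than the 0.8 mm shell width (2 × 0.4), so it's in the infill interior.

infill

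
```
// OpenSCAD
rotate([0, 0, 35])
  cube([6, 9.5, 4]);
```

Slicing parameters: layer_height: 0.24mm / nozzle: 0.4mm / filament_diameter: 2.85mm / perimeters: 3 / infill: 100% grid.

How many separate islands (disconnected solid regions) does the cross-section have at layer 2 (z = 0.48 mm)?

At z = 0.48 mm: the cube is present — its section is the full 6×9.5 rectangle; (rotated 35° about Z; rotation is an isometry so areas/perimeters/island counts are preserved). Overall, the cross-section is a single solid region. Island count = 1.

1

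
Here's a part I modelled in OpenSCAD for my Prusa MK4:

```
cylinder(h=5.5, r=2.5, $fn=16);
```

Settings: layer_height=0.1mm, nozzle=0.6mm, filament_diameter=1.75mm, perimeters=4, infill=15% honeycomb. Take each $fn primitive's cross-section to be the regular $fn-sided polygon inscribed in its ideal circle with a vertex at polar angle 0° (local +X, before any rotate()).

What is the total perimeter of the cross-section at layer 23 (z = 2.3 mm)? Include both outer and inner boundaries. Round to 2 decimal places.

At z = 2.3 mm: the cylinder: section is a regular 16-gon, circumradius r=2.5 (perimeter = 2·16·2.500·sin(180°/16) = 15.61 mm). Overall, the cross-section is a single solid region. Total boundary length (outer) = 15.61 mm.

15.61 mm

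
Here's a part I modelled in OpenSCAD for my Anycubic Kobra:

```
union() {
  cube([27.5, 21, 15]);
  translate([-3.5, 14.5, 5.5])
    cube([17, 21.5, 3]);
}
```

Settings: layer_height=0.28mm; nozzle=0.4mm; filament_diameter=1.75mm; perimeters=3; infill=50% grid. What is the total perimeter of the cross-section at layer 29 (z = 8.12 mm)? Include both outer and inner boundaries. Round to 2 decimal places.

At z = 8.12 mm: the 27.5×21 cube contributes its full rectangle (perimeter 97.00 mm); the cube at (-3.5, 14.5) is present — its section is the full 17×21.5 rectangle (perimeter 77.00 mm); Combining (union): the regions partially overlap (shared area 87.75 mm²), so the edge portions inside another operand are dropped and the merged outline is re-measured after clipping — boundary = 134.00 mm. Overall, the cross-section is a single solid region. Total boundary length (outer) = 134.00 mm.

134.00 mm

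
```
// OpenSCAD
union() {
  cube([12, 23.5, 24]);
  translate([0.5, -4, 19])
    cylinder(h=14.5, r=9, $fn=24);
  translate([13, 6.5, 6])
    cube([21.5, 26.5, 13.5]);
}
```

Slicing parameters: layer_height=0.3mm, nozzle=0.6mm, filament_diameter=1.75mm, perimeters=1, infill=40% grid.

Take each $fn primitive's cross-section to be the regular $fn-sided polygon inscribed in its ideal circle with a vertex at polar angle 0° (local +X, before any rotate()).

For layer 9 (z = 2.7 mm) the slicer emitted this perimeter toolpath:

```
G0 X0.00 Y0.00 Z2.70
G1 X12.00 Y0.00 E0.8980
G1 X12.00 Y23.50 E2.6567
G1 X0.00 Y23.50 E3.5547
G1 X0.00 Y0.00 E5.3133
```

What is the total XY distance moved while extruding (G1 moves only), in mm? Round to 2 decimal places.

71.00 mm

Sum the Euclidean lengths of each G1 segment: total = 71.00 mm.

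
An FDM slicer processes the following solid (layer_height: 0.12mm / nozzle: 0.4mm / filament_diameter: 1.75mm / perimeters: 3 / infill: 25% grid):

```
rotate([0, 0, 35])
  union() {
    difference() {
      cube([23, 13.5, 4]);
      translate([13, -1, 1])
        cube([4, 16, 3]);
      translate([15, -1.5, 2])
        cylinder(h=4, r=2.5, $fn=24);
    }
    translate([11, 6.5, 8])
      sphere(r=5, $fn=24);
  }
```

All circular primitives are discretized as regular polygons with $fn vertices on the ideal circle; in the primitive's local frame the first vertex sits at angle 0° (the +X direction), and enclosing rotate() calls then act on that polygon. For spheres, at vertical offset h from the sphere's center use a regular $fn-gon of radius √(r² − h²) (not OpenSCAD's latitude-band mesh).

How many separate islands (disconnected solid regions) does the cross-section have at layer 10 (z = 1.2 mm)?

2

At z = 1.2 mm: the 23×13.5 cube contributes its full rectangle; the 4×16 cube at (13, -1) contributes its full rectangle; the cylinder at (15, -1.5) is not intersected at this z (z outside [2, 6]); Taking the first minus the rest: starting from the 23×13.5 cube, the 4×16 cube at (13, -1) partially overlaps it — only the 54.00 mm² overlap (of its 64.00 mm²) is removed, clipping the outline — 2 connected regions; the sphere at (11, 6.5) is absent (|z−center|=6.800 > r=5); Taking the union: only that combined region is present, so the union is just that shape — 2 connected regions; (rotated 35° about Z; rotation is an isometry so areas/perimeters/island counts are preserved). Overall, the cross-section has 2 separate islands. Island count = 2.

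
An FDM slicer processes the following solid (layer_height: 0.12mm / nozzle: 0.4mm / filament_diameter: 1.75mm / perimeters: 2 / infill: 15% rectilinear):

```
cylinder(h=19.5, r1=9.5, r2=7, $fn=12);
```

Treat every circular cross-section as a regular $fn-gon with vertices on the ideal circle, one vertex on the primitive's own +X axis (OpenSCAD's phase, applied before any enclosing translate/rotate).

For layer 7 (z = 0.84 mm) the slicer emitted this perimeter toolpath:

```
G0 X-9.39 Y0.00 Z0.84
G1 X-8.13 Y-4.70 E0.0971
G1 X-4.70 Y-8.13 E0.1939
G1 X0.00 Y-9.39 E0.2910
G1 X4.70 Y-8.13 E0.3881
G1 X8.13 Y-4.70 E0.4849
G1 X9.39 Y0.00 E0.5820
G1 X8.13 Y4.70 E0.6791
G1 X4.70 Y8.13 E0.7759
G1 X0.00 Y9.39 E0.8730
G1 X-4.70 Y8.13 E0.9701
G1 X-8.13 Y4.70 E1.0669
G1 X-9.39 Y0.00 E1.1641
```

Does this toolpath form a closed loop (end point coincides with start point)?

Start point (G0): (-9.39, 0.00). End point (last G1): the path returns to the start — closed.

yes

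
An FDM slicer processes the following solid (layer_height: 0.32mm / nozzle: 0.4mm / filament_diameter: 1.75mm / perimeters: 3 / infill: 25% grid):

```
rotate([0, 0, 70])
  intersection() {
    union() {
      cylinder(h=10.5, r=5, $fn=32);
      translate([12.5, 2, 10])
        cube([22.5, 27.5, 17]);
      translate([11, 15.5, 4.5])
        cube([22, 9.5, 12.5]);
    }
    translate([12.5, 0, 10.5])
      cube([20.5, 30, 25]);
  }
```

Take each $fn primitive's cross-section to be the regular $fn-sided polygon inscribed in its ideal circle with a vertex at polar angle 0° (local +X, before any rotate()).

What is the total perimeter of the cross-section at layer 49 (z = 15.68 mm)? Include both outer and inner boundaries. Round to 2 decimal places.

96.00 mm

At z = 15.68 mm: the cylinder is absent (z outside [0, 10.5]); the cube at (12.5, 2) is present — its section is the full 22.5×27.5 rectangle (perimeter 100.00 mm); the 22×9.5 cube at (11, 15.5) contributes its full rectangle (perimeter 63.00 mm); Combining (union): the regions partially overlap (shared area 194.75 mm²), so the edge portions inside another operand are dropped and the merged outline is re-measured after clipping — boundary = 103.00 mm; the cube at (12.5, 0) is present — its section is the full 20.5×30 rectangle (perimeter 101.00 mm); Keeping only the common overlap: the 20.5×30 cube at (12.5, 0) partially overlaps the result so far; clipping to the common part keeps 563.75 mm² — boundary = 96.00 mm; (whole slice rotated 70° about Z — lengths, areas and connectivity unchanged). Overall, the cross-section is a single solid region. Total boundary length (outer) = 96.00 mm.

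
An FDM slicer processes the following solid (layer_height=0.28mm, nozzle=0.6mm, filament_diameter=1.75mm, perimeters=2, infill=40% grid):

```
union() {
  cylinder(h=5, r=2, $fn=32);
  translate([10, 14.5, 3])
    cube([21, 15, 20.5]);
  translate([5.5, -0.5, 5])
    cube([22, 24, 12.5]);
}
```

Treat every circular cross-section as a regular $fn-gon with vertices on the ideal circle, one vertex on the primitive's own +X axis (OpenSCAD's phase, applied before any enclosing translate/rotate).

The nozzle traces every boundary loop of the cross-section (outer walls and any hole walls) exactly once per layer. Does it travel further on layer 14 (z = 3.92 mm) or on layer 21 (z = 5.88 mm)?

layer 21 (z = 5.88 mm)

Layer 14 (z = 3.92): the cylinder: section is a regular 32-gon, circumradius r=2 (perimeter = 2·32·2.000·sin(180°/32) = 12.55 mm); the cube at (10, 14.5) (footprint 21×15) is included at this height (perimeter 72.00 mm); the cube at (5.5, -0.5) is not intersected at this z (z outside [5, 17.5]); Taking the union: the 2 present regions are separate (no shared area or edge), so areas and boundary lengths simply add and each stays a separate island — boundary = 84.55 mm. So its perimeter = 84.55 mm. Layer 21 (z = 5.88): the cylinder does not reach this height (z outside [0, 5]); the cube at (10, 14.5) is present — its section is the full 21×15 rectangle (perimeter 72.00 mm); the cube at (5.5, -0.5) (footprint 22×24) is included at this height (perimeter 92.00 mm); Merging all regions: the regions partially overlap (shared area 157.50 mm²), so the edge portions inside another operand are dropped and the merged outline is re-measured after clipping — boundary = 111.00 mm. So its perimeter = 111.00 mm. Layer 21 is larger (111.00 vs 84.55 mm).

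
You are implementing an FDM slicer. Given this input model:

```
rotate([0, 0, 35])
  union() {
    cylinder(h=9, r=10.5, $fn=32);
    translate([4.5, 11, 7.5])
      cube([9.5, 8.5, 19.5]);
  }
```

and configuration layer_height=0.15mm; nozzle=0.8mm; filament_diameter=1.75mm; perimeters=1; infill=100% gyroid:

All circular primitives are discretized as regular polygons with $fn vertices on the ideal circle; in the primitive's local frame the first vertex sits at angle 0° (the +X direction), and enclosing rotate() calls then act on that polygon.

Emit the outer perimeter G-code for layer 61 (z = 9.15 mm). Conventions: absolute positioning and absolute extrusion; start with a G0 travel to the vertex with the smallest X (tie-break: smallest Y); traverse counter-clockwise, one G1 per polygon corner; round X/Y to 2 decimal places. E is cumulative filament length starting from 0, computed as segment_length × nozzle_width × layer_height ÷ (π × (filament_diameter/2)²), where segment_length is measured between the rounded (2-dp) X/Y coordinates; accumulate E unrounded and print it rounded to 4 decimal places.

At z = 9.15 mm: the cylinder is absent (z outside [0, 9]); the cube at (4.5, 11) is present — its section is the full 9.5×8.5 rectangle; Combining (union): only the 9.5×8.5 cube at (4.5, 11) is present, so the union is just that shape — 1 connected region; (rotated 35° about Z; rotation is an isometry so areas/perimeters/island counts are preserved). The outline is a single polygon with 4 vertices. Extrusion per mm of travel: 0.8 × 0.15 / (π × 0.875²) = 0.049890. Accumulating E over each segment gives final E = 1.7960.

G0 X-7.50 Y18.55 Z9.15
G1 X-2.62 Y11.59 E0.4241
G1 X5.16 Y17.04 E0.8980
G1 X0.28 Y24.00 E1.3221
G1 X-7.50 Y18.55 E1.7960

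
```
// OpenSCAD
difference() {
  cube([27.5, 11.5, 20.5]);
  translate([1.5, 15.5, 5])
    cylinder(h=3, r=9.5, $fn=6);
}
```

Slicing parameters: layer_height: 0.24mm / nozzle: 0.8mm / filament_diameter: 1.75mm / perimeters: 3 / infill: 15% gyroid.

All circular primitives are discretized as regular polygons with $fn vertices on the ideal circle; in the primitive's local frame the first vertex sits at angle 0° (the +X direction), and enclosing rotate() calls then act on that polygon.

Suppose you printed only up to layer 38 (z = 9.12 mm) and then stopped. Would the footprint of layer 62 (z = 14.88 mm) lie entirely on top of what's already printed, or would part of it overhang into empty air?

Compare the two slices. At z = 9.12: the 27.5×11.5 cube contributes its full rectangle (area 316.25 mm²); the cylinder at (1.5, 15.5) is absent (z outside [5, 8]); Taking the first minus the rest: none of the subtracted shapes is present at this height, so the 27.5×11.5 cube is unchanged — area = 316.25 mm². At z = 14.88: the 27.5×11.5 cube contributes its full rectangle (area 316.25 mm²); the cylinder at (1.5, 15.5) does not reach this height (z outside [5, 8]); After the difference (first − rest): none of the subtracted shapes is present at this height, so the 27.5×11.5 cube is unchanged — area = 316.25 mm². Checking containment: the cross-section at z = 14.88 is a subset of the cross-section at z = 9.12.

entirely on top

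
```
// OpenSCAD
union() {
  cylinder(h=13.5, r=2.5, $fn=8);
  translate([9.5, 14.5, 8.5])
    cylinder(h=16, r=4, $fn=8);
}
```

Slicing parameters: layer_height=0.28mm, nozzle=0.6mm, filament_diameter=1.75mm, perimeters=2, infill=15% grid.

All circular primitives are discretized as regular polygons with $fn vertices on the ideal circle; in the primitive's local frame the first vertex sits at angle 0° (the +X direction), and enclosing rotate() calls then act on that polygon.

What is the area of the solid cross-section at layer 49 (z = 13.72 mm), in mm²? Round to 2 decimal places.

At z = 13.72 mm: the cylinder does not reach this height (z outside [0, 13.5]); the r=4 cylinder at (9.5, 14.5) gives a regular 8-gon of circumradius 4 (constant along its height) (area = (8/2)·4.000²·sin(360°/8) = 45.25 mm²); Combining (union): only the r=4 cylinder at (9.5, 14.5) is present, so the union is just that shape — area = 45.25 mm². Overall, the cross-section is a single solid region. Net area = 45.25 mm².

45.25 mm²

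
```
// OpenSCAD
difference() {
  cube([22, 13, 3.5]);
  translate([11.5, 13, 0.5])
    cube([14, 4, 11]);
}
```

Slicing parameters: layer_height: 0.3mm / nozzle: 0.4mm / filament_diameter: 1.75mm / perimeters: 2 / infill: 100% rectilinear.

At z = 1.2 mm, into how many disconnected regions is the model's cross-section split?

1

At z = 1.2 mm: the cube is present — its section is the full 22×13 rectangle; the 14×4 cube at (11.5, 13) contributes its full rectangle; After the difference (first − rest): starting from the 22×13 cube, the 14×4 cube at (11.5, 13) misses the remaining region (no effect) — 1 connected region. The result has 1 disconnected region.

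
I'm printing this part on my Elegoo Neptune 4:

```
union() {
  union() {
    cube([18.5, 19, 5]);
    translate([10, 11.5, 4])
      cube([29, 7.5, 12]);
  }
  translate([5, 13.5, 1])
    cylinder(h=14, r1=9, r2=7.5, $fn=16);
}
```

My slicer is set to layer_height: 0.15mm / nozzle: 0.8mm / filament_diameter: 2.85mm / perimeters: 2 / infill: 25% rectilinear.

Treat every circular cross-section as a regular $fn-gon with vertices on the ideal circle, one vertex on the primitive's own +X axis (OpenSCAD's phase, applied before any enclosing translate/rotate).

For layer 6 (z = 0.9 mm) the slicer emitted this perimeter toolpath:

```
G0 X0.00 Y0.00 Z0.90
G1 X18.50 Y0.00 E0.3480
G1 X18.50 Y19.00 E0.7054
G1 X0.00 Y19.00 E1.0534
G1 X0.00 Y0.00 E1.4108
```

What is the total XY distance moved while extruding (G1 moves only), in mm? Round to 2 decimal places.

75.00 mm

Sum the Euclidean lengths of each G1 segment: total = 75.00 mm.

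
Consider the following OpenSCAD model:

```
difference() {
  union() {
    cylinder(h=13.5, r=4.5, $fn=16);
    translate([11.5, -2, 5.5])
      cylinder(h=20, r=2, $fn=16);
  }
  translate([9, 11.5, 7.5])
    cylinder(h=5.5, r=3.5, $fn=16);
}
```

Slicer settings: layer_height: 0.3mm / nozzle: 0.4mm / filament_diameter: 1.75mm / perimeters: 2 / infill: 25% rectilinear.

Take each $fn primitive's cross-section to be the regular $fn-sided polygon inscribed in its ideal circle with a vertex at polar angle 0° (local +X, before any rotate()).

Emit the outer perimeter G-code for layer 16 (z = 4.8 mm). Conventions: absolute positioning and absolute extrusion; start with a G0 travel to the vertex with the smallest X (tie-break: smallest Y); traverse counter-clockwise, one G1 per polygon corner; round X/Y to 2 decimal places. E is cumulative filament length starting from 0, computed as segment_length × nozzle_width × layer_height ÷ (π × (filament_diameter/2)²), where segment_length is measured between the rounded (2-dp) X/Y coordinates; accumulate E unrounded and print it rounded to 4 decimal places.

G0 X-4.50 Y0.00 Z4.80
G1 X-4.16 Y-1.72 E0.0875
G1 X-3.18 Y-3.18 E0.1752
G1 X-1.72 Y-4.16 E0.2629
G1 X0.00 Y-4.50 E0.3504
G1 X1.72 Y-4.16 E0.4379
G1 X3.18 Y-3.18 E0.5256
G1 X4.16 Y-1.72 E0.6133
G1 X4.50 Y0.00 E0.7008
G1 X4.16 Y1.72 E0.7883
G1 X3.18 Y3.18 E0.8760
G1 X1.72 Y4.16 E0.9637
G1 X0.00 Y4.50 E1.0512
G1 X-1.72 Y4.16 E1.1387
G1 X-3.18 Y3.18 E1.2264
G1 X-4.16 Y1.72 E1.3141
G1 X-4.50 Y0.00 E1.4016

At z = 4.8 mm: the r=4.5 cylinder gives a regular 16-gon of circumradius 4.5 (constant along its height); the cylinder at (11.5, -2) is absent (z outside [5.5, 25.5]); Taking the union: only the r=4.5 cylinder is present, so the union is just that shape — 1 connected region; the cylinder at (9, 11.5) is absent (z outside [7.5, 13]); After the difference (first − rest): none of the subtracted shapes is present at this height, so that combined region is unchanged — 1 connected region. The outline is a single polygon with 16 vertices. Extrusion per mm of travel: 0.4 × 0.3 / (π × 0.875²) = 0.049890. Accumulating E over each segment gives final E = 1.4016.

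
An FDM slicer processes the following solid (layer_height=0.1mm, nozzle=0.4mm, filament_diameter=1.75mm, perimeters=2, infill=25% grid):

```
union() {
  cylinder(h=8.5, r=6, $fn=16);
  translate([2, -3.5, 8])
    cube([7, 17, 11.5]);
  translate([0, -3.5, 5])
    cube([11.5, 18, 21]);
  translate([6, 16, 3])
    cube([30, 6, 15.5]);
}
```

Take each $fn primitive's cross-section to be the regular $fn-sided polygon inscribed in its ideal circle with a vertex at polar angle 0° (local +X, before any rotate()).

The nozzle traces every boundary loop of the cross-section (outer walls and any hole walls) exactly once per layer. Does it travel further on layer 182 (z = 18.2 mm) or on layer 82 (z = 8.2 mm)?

Layer 182 (z = 18.2): the cylinder is not intersected at this z (z outside [0, 8.5]); the cube at (2, -3.5) (footprint 7×17) is included at this height (perimeter 48.00 mm); the cube at (0, -3.5) (footprint 11.5×18) is included at this height (perimeter 59.00 mm); the cube at (6, 16) (footprint 30×6) is included at this height (perimeter 72.00 mm); Taking the union: the regions partially overlap (shared area 119.00 mm²), so the edge portions inside another operand are dropped and the merged outline is re-measured after clipping — boundary = 131.00 mm. So its perimeter = 131.00 mm. Layer 82 (z = 8.2): the r=6 cylinder contributes a regular 16-gon of circumradius 6 (perimeter = 2·16·6.000·sin(180°/16) = 37.46 mm); the cube at (2, -3.5) is present — its section is the full 7×17 rectangle (perimeter 48.00 mm); the cube at (0, -3.5) (footprint 11.5×18) is included at this height (perimeter 59.00 mm); the cube at (6, 16) is present — its section is the full 30×6 rectangle (perimeter 72.00 mm); Taking the union: the regions partially overlap (shared area 165.99 mm²), so the edge portions inside another operand are dropped and the merged outline is re-measured after clipping — boundary = 141.07 mm. So its perimeter = 141.07 mm. Layer 82 is larger (141.07 vs 131.00 mm).

layer 82 (z = 8.2 mm)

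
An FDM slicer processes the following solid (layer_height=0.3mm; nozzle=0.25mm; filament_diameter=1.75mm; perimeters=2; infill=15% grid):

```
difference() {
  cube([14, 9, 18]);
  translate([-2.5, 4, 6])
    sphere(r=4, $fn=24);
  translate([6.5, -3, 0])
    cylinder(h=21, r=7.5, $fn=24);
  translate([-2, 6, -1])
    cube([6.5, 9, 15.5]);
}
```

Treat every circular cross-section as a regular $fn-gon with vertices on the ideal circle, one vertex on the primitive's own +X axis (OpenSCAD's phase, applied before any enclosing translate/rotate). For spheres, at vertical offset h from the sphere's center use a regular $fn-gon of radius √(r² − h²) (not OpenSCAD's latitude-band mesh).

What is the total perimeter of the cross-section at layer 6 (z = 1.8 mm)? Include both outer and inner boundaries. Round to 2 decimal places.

48.44 mm

At z = 1.8 mm: the cube is present — its section is the full 14×9 rectangle (perimeter 46.00 mm); the sphere at (-2.5, 4) is absent (|z−center|=4.200 > r=4); the r=7.5 cylinder at (6.5, -3) contributes a regular 24-gon of circumradius 7.5 (perimeter = 2·24·7.500·sin(180°/24) = 46.99 mm); the cube at (-2, 6) is present — its section is the full 6.5×9 rectangle (perimeter 31.00 mm); Taking the first minus the rest: starting from the 14×9 cube, the r=7.5 cylinder at (6.5, -3) partially overlaps it — only the 43.74 mm² overlap (of its 174.70 mm²) is removed, clipping the outline; the 6.5×9 cube at (-2, 6) partially overlaps it — only the 13.50 mm² overlap (of its 58.50 mm²) is removed, clipping the outline — boundary = 48.44 mm. Overall, the cross-section is a single solid region. Total boundary length (outer) = 48.44 mm.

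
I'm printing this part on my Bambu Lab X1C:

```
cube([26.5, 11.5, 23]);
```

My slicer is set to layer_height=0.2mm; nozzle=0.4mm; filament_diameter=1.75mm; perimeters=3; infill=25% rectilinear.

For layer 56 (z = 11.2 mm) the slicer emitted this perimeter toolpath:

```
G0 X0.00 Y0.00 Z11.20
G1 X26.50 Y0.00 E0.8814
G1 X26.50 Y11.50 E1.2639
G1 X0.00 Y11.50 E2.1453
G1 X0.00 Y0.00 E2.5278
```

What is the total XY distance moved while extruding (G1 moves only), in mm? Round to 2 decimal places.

Sum the Euclidean lengths of each G1 segment: total = 76.00 mm.

76.00 mm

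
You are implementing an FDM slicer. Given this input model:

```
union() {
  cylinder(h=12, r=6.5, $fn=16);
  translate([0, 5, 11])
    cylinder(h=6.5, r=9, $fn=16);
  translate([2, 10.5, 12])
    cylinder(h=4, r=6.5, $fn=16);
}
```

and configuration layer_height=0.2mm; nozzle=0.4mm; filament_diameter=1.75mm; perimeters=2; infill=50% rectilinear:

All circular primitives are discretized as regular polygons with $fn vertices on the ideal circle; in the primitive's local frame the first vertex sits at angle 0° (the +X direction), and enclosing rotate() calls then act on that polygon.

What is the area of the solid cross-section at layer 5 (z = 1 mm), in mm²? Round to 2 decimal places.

At z = 1 mm: the cylinder: section is a regular 16-gon, circumradius r=6.5 (area = (16/2)·6.500²·sin(360°/16) = 129.35 mm²); the cylinder at (0, 5) is not intersected at this z (z outside [11, 17.5]); the cylinder at (2, 10.5) does not reach this height (z outside [12, 16]); Taking the union: only the r=6.5 cylinder is present, so the union is just that shape — area = 129.35 mm². Overall, the cross-section is a single solid region. Net area = 129.35 mm².

129.35 mm²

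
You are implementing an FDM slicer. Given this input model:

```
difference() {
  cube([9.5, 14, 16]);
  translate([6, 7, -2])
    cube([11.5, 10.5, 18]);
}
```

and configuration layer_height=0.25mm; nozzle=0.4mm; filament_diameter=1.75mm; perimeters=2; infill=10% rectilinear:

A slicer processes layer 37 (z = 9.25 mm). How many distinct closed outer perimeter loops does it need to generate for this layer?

1

At z = 9.25 mm: the cube (footprint 9.5×14) is included at this height; the cube at (6, 7) (footprint 11.5×10.5) is included at this height; After the difference (first − rest): starting from the 9.5×14 cube, the 11.5×10.5 cube at (6, 7) partially overlaps it — only the 24.50 mm² overlap (of its 120.75 mm²) is removed, clipping the outline — 1 connected region. The result has 1 disconnected region.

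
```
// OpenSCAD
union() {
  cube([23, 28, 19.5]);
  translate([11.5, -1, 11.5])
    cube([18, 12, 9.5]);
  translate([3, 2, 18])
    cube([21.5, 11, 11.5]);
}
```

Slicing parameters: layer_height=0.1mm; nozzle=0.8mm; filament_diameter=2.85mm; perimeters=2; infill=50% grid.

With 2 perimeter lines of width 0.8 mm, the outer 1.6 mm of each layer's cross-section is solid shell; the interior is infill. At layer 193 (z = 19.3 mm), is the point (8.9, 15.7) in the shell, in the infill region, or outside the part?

At z = 19.3 mm: the cube is present — its section is the full 23×28 rectangle; the 18×12 cube at (11.5, -1) contributes its full rectangle; the 21.5×11 cube at (3, 2) contributes its full rectangle; Combining (union): the regions partially overlap (shared area 360.00 mm²), so overlapping operands fuse into one piece — 1 connected region. Overall, the cross-section is a single solid region. The nearest boundary edge runs (0.00, 0.00)→(0.00, 28.00); distance from the point to it = 8.90 mm. The point is inside the cross-section and 8.90 mm from the nearest boundary — more than the 1.6 mm shell width (2 × 0.8), so it's in the infill interior.

infill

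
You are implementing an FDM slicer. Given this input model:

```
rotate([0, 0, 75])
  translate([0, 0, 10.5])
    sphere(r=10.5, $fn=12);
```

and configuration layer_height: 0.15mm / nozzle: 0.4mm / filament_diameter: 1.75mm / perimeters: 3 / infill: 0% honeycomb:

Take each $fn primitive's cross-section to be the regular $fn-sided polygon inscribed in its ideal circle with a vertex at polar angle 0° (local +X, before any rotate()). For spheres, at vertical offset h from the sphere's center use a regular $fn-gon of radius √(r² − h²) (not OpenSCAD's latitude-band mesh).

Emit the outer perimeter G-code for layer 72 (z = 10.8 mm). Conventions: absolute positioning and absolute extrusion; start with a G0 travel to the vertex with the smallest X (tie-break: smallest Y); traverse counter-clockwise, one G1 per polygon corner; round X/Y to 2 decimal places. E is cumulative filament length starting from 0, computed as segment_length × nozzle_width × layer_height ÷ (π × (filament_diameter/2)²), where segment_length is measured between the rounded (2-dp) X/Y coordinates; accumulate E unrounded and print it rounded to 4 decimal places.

G0 X-10.14 Y-2.72 Z10.80
G1 X-7.42 Y-7.42 E0.1355
G1 X-2.72 Y-10.14 E0.2709
G1 X2.72 Y-10.14 E0.4066
G1 X7.42 Y-7.42 E0.5421
G1 X10.14 Y-2.72 E0.6775
G1 X10.14 Y2.72 E0.8132
G1 X7.42 Y7.42 E0.9487
G1 X2.72 Y10.14 E1.0842
G1 X-2.72 Y10.14 E1.2199
G1 X-7.42 Y7.42 E1.3553
G1 X-10.14 Y2.72 E1.4908
G1 X-10.14 Y-2.72 E1.6265

At z = 10.8 mm: the sphere: section is a regular 12-gon, circumradius = √(r²−h²) = √(10.5²−0.3²) = 10.496; (rotated 75° about Z; rotation is an isometry so areas/perimeters/island counts are preserved). The outline is a single polygon with 12 vertices. Extrusion per mm of travel: 0.4 × 0.15 / (π × 0.875²) = 0.024945. Accumulating E over each segment gives final E = 1.6265.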